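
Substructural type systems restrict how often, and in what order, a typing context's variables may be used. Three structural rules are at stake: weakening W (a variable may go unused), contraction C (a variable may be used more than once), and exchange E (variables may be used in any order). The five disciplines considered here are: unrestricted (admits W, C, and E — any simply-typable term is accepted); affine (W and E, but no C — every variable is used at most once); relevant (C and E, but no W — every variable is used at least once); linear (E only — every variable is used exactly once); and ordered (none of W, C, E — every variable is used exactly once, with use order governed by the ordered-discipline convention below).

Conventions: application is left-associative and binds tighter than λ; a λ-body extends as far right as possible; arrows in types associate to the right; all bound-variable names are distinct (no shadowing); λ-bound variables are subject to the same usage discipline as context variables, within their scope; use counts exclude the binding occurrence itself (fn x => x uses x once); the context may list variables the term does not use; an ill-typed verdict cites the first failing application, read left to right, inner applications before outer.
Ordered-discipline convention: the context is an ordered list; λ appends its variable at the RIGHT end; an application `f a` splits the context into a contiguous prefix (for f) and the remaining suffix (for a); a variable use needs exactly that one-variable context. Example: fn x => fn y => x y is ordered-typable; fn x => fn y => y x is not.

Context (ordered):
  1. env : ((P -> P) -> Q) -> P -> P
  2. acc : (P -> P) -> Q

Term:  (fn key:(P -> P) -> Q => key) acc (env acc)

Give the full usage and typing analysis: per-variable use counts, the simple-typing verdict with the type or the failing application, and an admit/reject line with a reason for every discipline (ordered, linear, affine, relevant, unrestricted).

counts: env=1, acc=2, key (λ-bound)=1
order of uses: key, acc, env, acc
typing: ✓ — Q
ordered: ✗, needs contraction — acc ×2
linear: ✗, needs contraction — acc ×2
affine: ✗, needs contraction — acc ×2
relevant: ✓, env, acc, key: all used, weakening unneeded
unrestricted: ✓, well-typed at Q; no restrictions here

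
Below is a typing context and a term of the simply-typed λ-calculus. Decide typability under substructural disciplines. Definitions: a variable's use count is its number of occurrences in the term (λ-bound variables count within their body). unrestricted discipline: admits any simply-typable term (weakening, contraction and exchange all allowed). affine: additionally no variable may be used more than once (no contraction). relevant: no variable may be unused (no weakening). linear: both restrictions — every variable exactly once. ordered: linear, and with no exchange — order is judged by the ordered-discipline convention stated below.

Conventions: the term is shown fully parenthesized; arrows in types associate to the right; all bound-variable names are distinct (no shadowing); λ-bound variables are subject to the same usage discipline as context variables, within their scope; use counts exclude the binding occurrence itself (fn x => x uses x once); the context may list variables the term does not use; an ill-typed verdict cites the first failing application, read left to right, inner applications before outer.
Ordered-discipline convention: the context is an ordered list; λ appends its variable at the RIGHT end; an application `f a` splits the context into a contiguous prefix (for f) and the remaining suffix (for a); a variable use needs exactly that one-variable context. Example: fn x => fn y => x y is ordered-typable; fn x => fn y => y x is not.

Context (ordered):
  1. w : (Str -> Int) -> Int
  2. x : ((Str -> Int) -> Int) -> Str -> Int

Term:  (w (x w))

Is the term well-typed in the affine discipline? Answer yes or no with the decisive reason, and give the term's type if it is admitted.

no — w ×2 used more than once (contraction)
counts: w=2, x=1
left-to-right use order: w, x, w
typing: well-typed — term : Int
summary: ordered ✗, linear ✗, affine ✗, relevant ✓, unrestricted ✓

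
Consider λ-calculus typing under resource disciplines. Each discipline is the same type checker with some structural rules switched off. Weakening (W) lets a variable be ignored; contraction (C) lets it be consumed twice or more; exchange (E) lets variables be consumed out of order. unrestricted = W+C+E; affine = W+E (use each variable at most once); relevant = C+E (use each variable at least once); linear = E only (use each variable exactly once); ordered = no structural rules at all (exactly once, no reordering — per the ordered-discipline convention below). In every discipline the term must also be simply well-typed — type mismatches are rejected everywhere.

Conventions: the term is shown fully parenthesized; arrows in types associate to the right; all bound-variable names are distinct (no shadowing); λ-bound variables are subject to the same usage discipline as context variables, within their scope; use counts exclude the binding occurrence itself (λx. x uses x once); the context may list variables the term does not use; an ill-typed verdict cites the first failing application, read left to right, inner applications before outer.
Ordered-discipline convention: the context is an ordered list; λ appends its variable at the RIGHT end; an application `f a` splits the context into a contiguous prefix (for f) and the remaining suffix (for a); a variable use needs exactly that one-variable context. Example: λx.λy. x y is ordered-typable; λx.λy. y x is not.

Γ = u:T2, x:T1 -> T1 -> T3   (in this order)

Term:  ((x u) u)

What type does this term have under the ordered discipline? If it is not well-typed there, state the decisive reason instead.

not well-typed under ordered — fails simple typing
variable uses: u ×2, x ×1
order of uses: x, u, u
typing: ill-typed: argument of type T2 where T1 is required
per-discipline verdicts: ordered ✗ · linear ✗ · affine ✗ · relevant ✗ · unrestricted ✗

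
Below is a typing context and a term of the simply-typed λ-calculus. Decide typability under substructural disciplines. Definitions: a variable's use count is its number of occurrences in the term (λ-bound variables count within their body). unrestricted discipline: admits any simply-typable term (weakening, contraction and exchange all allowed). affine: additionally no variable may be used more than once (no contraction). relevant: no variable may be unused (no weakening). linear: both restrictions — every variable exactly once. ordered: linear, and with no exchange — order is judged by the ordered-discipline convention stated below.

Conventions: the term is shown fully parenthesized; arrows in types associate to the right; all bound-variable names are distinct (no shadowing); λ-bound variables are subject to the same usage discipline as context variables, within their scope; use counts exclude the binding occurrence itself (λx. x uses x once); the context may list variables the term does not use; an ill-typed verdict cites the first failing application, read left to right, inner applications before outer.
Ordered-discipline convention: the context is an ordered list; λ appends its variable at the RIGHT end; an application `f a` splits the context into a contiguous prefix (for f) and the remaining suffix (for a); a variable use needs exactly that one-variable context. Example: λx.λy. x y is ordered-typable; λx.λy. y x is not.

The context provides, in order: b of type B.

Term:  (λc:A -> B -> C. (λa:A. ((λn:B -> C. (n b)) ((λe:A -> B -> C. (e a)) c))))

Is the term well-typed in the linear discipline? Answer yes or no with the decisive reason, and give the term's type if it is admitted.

yes — b, c, a, n, e: one use apiece; term : (A -> B -> C) -> A -> C
variable uses: b: 1; c [bound]: 1; a [bound]: 1; n [bound]: 1; e [bound]: 1
order of uses: n, b, e, a, c
typing: well-typed — term : (A -> B -> C) -> A -> C
all disciplines: ordered ✗ · linear ✓ · affine ✓ · relevant ✓ · unrestricted ✓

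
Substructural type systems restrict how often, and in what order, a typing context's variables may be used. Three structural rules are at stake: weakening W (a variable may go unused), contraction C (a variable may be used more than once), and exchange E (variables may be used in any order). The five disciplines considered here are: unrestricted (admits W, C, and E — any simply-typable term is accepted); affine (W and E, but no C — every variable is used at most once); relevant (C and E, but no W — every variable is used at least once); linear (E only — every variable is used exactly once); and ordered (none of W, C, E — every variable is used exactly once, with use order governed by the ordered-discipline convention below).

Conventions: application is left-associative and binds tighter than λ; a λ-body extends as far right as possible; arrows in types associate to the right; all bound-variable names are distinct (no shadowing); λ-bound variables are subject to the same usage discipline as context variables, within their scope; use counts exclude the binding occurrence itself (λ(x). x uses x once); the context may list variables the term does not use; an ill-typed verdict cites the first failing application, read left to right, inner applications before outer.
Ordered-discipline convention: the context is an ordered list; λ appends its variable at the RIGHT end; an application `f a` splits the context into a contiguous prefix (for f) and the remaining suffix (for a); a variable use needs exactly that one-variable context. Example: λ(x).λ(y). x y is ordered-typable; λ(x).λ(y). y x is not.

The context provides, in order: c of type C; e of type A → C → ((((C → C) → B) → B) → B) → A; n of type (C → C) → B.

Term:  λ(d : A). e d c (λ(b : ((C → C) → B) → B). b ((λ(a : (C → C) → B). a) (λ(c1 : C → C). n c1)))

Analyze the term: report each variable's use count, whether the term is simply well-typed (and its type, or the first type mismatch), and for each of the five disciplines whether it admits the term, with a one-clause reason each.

variable uses: c: 1×, e: 1×, n: 1×, d (bound): 1×, b (bound): 1×, a (bound): 1×, c1 (bound): 1×
left-to-right use order: e, d, c, b, a, n, c1
typing: well-typed — term : A → A
ordered: ✗ — use order e, d, c, b, a, n, c1 needs exchange
linear: ✓ — c, e, n, d, b, a, c1: one use apiece
affine: ✓ — at most one use each (c, e, n, d, b, a, c1)
relevant: ✓ — at least one use each (c, e, n, d, b, a, c1)
unrestricted: ✓ — type-checks (A → A) and nothing is barred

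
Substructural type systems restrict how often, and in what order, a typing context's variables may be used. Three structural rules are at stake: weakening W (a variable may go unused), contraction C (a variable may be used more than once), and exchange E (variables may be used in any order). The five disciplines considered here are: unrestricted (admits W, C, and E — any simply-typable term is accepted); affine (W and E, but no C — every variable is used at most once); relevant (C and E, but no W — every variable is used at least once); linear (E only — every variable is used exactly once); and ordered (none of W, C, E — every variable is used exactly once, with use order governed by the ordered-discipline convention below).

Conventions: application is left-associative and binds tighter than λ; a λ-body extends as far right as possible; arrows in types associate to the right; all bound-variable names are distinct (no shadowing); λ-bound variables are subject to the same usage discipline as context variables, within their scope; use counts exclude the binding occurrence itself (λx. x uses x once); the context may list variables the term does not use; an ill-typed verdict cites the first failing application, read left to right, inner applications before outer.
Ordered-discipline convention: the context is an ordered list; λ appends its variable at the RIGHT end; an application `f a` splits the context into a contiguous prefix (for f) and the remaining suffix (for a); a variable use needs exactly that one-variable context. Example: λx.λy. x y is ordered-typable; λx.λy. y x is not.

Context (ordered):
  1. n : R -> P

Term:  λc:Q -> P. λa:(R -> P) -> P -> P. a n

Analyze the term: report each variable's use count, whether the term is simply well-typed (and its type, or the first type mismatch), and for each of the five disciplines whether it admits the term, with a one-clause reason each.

usage: n: 1×; c (λ-bound): 0×; a (λ-bound): 1×
left-to-right use order: a, n
typing: ✓ — (Q -> P) -> ((R -> P) -> P -> P) -> P -> P
ordered ✗ (unused: c — weakening required)
linear ✗ (unused: c — weakening required)
affine ✓ (at most one use each (n, c, a))
relevant ✗ (unused: c — weakening required)
unrestricted ✓ (well-typed at (Q -> P) -> ((R -> P) -> P -> P) -> P -> P; no restrictions here)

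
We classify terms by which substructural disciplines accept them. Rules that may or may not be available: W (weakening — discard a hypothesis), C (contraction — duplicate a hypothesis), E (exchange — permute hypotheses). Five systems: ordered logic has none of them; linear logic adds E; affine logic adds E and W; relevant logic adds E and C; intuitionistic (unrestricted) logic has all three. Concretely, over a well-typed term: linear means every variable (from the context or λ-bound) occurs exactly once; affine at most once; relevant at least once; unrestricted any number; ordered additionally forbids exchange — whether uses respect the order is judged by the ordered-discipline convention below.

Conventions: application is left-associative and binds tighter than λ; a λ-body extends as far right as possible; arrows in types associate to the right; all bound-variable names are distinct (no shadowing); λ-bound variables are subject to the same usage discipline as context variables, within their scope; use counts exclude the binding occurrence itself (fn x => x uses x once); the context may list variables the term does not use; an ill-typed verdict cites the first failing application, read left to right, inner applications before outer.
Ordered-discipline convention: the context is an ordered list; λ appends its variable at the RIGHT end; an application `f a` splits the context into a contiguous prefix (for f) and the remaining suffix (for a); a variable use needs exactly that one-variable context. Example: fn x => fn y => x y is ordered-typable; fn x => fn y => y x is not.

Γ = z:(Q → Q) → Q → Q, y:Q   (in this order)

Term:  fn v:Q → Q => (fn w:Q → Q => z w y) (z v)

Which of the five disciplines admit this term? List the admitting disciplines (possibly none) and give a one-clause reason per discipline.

admitting disciplines: relevant, unrestricted
counts: z: 2; y: 1; v (λ-bound): 1; w (λ-bound): 1
use order (left to right): z, w, y, z, v
typing: well-typed at (Q → Q) → Q
ordered ✗ (needs contraction — z ×2)
linear ✗ (needs contraction — z ×2)
affine ✗ (needs contraction — z ×2)
relevant ✓ (every one of z, y, v, w appears)
unrestricted ✓ (typability at (Q → Q) → Q is all that's needed)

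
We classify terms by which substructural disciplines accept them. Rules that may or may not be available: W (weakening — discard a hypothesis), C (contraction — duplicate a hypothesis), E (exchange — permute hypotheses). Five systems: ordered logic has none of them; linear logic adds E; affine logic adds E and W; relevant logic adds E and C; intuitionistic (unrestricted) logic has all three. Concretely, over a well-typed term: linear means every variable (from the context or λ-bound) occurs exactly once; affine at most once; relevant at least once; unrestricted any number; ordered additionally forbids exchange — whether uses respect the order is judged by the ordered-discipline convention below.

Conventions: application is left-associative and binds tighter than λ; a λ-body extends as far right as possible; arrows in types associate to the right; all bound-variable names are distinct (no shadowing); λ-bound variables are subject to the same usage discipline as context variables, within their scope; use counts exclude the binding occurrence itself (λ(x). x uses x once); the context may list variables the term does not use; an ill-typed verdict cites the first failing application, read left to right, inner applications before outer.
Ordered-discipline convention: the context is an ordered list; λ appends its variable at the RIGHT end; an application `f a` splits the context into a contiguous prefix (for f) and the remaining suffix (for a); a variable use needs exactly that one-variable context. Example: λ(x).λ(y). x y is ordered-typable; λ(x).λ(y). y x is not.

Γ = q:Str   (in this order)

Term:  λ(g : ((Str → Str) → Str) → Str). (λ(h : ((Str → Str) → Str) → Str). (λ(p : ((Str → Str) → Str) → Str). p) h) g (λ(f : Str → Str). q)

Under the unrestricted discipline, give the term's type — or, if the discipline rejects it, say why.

term : (((Str → Str) → Str) → Str) → Str
variable uses: q: 1, g [bound]: 1, h [bound]: 1, p [bound]: 1, f [bound]: 0
use order (left to right): p, h, g, q
typing: the term checks, with type (((Str → Str) → Str) → Str) → Str
summary: ordered ✗, linear ✗, affine ✓, relevant ✗, unrestricted ✓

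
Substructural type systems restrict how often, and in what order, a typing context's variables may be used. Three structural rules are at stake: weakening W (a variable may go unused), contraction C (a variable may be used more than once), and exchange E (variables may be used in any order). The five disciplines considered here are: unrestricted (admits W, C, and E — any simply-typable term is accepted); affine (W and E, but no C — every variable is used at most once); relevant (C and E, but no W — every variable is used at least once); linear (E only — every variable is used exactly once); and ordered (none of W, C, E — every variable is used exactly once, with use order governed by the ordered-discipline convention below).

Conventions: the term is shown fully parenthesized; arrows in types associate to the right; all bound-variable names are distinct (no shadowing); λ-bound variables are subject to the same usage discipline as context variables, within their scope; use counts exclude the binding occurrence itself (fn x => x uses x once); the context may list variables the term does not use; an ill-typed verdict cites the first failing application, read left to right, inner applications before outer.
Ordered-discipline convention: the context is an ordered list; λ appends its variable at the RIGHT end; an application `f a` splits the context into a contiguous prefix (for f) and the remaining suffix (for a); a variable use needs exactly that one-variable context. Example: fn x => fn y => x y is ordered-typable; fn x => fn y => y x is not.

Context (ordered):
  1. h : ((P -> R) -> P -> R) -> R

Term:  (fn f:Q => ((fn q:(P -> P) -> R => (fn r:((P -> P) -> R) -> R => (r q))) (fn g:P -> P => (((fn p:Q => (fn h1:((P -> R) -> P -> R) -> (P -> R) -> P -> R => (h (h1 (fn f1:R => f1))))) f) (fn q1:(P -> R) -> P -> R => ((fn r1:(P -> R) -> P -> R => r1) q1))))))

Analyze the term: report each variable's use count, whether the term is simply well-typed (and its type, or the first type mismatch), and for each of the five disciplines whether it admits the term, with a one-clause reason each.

counts: h: 1×; f (λ-bound): 1×; q (λ-bound): 1×; r (λ-bound): 1×; g (λ-bound): 0×; p (λ-bound): 0×; h1 (λ-bound): 1×; f1 (λ-bound): 1×; q1 (λ-bound): 1×; r1 (λ-bound): 1×
left-to-right use order: r, q, h, h1, f1, f, r1, q1
typing: ill-typed: argument of type R -> R where (P -> R) -> P -> R is required
ordered: ✗, a type mismatch blocks all five
linear: ✗, the type mismatch rejects it
affine: ✗, not simply typable
relevant: ✗, fails simple typing
unrestricted: ✗, a type mismatch blocks all five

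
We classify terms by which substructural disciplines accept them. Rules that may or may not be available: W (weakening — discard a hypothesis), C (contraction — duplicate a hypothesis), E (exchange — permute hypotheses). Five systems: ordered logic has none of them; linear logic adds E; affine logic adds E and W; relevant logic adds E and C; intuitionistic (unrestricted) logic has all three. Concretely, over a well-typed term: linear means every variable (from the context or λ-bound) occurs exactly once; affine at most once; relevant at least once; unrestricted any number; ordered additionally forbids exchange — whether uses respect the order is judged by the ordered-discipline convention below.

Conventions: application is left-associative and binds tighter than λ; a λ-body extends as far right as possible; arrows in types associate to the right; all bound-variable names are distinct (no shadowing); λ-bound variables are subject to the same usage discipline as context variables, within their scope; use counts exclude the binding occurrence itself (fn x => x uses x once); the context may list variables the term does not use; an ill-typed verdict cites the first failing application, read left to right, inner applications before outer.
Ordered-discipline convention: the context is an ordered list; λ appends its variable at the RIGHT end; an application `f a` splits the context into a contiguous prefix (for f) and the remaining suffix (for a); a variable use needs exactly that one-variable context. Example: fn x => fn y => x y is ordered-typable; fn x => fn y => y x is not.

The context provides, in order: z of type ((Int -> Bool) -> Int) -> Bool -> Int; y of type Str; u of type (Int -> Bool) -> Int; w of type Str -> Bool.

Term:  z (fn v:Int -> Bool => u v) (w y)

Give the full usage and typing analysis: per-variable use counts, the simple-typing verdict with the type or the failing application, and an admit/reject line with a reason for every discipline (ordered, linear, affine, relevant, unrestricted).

variable uses: z=1, y=1, u=1, w=1, v (λ-bound)=1
uses in reading order: z, u, v, w, y
typing: well-typed — term : Int
ordered ✗ (no ordered split (uses run z, u, v, w, y))
linear ✓ (each of z, y, u, w, v used exactly once)
affine ✓ (at most one use each (z, y, u, w, v))
relevant ✓ (every one of z, y, u, w, v appears)
unrestricted ✓ (simply typable at Int; W, C, E all held)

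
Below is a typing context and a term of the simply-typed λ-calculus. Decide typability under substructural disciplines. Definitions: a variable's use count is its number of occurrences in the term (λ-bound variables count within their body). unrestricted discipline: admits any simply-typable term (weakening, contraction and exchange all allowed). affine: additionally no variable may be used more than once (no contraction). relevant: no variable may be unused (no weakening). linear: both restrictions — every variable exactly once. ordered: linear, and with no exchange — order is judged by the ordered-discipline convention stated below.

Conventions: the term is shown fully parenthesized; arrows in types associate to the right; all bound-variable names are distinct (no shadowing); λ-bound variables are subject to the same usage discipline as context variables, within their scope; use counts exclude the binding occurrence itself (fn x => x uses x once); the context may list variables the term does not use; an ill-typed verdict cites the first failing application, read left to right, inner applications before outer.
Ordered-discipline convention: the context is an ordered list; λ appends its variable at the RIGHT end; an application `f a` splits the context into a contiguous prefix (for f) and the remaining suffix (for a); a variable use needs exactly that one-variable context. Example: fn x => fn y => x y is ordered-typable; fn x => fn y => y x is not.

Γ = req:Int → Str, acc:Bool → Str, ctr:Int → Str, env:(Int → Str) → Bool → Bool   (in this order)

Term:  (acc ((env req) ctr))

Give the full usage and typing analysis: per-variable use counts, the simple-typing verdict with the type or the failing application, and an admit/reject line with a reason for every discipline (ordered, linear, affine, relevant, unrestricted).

usage: req: 1×, acc: 1×, ctr: 1×, env: 1×
use order (left to right): acc, env, req, ctr
typing: ill-typed: an argument Int → Str mismatches the expected Bool
ordered: ✗ — a type mismatch blocks all five
linear: ✗ — the type mismatch rejects it
affine: ✗ — not simply typable
relevant: ✗ — fails simple typing
unrestricted: ✗ — a type mismatch blocks all five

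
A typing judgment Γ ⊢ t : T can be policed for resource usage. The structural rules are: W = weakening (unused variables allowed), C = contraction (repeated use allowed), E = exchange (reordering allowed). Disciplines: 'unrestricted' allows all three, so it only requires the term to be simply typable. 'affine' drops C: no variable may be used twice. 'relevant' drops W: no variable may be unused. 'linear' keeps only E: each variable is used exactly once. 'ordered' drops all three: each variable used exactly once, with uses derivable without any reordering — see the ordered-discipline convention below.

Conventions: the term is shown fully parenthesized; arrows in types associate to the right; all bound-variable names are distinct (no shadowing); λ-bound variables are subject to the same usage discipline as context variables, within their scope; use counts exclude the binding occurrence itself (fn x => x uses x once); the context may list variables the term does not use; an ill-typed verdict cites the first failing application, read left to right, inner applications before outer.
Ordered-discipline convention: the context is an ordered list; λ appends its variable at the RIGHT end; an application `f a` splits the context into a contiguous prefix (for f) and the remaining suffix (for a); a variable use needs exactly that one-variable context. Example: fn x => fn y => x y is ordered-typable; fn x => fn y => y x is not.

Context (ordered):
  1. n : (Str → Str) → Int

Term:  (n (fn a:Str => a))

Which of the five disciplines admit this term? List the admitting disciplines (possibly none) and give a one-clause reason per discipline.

accepted by: ordered, linear, affine, relevant, unrestricted
variable uses: n: 1×, a [bound]: 1×
uses in reading order: n, a
typing: well-typed at Int
ordered ✓ (n, a once each; derivable with no W/C/E)
linear ✓ (single use per variable (n, a))
affine ✓ (n, a: no repeats, contraction unneeded)
relevant ✓ (n, a: all used, weakening unneeded)
unrestricted ✓ (well-typed at Int; no restrictions here)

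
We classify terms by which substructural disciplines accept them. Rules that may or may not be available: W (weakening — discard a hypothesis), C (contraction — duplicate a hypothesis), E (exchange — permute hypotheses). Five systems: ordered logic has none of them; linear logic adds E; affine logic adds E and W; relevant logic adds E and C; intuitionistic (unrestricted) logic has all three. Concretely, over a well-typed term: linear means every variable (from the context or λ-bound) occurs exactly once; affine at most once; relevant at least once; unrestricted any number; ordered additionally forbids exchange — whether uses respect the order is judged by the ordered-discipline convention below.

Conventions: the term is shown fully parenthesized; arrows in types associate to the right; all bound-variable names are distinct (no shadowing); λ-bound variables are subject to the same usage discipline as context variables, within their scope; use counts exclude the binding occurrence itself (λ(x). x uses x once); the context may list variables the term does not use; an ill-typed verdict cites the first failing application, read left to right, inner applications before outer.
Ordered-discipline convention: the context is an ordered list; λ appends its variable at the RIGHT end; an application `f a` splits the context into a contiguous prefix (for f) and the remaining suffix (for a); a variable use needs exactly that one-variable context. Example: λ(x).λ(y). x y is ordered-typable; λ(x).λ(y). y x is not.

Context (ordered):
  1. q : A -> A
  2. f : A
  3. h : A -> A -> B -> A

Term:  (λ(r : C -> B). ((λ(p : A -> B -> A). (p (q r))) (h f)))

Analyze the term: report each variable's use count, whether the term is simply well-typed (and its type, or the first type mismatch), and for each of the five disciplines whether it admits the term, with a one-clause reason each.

use counts: q=1, f=1, h=1, r [bound]=1, p [bound]=1
uses in reading order: p, q, r, h, f
typing: ill-typed: an argument C -> B mismatches the expected A
ordered ✗ (a type mismatch blocks all five)
linear ✗ (the type mismatch rejects it)
affine ✗ (not simply typable)
relevant ✗ (fails simple typing)
unrestricted ✗ (a type mismatch blocks all five)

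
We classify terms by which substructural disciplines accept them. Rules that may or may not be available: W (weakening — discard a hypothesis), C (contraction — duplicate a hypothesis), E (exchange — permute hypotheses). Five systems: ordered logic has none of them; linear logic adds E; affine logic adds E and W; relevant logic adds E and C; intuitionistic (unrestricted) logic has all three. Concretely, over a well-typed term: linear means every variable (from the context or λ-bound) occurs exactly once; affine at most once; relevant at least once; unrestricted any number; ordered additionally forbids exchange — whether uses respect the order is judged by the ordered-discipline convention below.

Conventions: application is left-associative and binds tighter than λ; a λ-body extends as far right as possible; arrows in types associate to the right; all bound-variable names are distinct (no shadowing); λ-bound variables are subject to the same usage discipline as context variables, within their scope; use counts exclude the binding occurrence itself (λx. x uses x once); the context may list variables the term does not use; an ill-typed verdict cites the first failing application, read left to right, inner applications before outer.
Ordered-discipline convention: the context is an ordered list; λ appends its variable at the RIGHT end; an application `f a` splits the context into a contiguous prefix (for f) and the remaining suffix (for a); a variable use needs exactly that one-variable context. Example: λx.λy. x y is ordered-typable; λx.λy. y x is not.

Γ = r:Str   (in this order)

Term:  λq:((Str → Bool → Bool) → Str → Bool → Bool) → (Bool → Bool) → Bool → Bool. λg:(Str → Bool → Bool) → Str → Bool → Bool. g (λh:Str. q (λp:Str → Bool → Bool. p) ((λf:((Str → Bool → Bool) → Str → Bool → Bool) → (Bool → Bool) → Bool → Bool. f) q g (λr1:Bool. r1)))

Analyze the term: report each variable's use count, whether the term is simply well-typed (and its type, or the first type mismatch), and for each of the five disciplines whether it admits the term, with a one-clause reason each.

use counts: r: 0×; q (bound): 2×; g (bound): 2×; h (bound): 0×; p (bound): 1×; f (bound): 1×; r1 (bound): 1×
uses in reading order: g, q, p, f, q, g, r1
typing: the term checks, with type (((Str → Bool → Bool) → Str → Bool → Bool) → (Bool → Bool) → Bool → Bool) → ((Str → Bool → Bool) → Str → Bool → Bool) → Str → Bool → Bool
ordered: ✗, uses contraction: q ×2, g ×2; r, h left unused
linear: ✗, uses contraction: q ×2, g ×2; r, h left unused
affine: ✗, uses contraction: q ×2, g ×2
relevant: ✗, r, h left unused
unrestricted: ✓, type-checks ((((Str → Bool → Bool) → Str → Bool → Bool) → (Bool → Bool) → Bool → Bool) → ((Str → Bool → Bool) → Str → Bool → Bool) → Str → Bool → Bool) and nothing is barred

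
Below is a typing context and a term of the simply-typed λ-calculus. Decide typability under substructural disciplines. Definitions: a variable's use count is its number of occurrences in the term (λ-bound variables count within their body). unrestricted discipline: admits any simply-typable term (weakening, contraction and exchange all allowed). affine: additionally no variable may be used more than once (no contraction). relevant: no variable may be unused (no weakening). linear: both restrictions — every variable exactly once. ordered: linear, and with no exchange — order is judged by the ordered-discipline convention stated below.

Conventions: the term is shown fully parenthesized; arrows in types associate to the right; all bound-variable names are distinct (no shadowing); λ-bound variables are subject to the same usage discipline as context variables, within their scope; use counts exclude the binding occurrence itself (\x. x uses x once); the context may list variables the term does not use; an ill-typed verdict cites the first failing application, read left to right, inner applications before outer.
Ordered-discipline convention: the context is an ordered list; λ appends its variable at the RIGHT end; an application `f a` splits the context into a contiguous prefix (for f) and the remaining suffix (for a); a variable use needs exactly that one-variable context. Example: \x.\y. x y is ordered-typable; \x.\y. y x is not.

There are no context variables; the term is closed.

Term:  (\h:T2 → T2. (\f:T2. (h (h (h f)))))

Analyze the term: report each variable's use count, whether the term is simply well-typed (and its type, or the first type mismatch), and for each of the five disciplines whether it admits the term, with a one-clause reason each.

variable uses: h [bound]: 3×, f [bound]: 1×
uses in reading order: h, h, h, f
typing: well-typed — term : (T2 → T2) → T2 → T2
ordered ✗ (needs contraction — h ×3)
linear ✗ (needs contraction — h ×3)
affine ✗ (needs contraction — h ×3)
relevant ✓ (at least one use each (h, f))
unrestricted ✓ (well-typed at (T2 → T2) → T2 → T2; no restrictions here)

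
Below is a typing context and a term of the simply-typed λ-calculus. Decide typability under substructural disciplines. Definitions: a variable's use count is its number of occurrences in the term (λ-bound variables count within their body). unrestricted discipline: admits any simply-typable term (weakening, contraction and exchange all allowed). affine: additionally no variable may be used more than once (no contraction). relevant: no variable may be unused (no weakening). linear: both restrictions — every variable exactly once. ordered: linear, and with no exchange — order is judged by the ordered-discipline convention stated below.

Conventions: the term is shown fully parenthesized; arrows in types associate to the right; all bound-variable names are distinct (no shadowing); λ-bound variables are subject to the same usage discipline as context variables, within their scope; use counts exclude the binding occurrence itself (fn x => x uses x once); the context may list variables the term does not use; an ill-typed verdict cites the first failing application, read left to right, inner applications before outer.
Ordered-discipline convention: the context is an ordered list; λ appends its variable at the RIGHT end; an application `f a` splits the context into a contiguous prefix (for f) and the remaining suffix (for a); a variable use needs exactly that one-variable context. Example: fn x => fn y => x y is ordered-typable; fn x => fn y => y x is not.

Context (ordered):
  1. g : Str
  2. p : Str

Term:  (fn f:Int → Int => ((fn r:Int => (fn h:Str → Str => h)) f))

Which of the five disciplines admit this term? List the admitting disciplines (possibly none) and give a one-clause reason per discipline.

admitted by: none
variable uses: g: 0; p: 0; f (bound): 1; r (bound): 0; h (bound): 1
uses in reading order: h, f
typing: ill-typed: an application expects Int but receives Int → Int
ordered: ✗, fails simple typing
linear: ✗, a type mismatch blocks all five
affine: ✗, the type mismatch rejects it
relevant: ✗, not simply typable
unrestricted: ✗, fails simple typing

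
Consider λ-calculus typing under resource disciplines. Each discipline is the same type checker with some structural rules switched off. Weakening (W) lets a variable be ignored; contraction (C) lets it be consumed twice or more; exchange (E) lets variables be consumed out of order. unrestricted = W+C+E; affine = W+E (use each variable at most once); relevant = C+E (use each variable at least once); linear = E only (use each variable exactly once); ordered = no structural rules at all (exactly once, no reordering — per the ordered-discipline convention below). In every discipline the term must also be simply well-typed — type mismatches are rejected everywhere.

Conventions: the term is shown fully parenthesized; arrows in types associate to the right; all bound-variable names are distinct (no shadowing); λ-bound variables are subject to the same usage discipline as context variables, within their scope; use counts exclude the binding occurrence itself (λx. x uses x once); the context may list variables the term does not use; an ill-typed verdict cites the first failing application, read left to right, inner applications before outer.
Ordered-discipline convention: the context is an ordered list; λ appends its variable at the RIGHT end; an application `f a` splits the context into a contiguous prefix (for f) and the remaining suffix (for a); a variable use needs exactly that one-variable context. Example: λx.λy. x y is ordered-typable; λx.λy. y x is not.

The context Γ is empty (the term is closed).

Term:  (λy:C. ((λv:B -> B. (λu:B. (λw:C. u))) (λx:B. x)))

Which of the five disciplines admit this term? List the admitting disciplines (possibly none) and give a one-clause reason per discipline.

admitted by: affine, unrestricted
use counts: y [bound] ×0, v [bound] ×0, u [bound] ×1, w [bound] ×0, x [bound] ×1
uses in reading order: u, x
typing: ✓ — C -> B -> C -> B
ordered: ✗, y, v, w never used (weakening)
linear: ✗, y, v, w never used (weakening)
affine: ✓, none of y, v, u, w, x used more than once
relevant: ✗, y, v, w never used (weakening)
unrestricted: ✓, type-checks (C -> B -> C -> B) and nothing is barred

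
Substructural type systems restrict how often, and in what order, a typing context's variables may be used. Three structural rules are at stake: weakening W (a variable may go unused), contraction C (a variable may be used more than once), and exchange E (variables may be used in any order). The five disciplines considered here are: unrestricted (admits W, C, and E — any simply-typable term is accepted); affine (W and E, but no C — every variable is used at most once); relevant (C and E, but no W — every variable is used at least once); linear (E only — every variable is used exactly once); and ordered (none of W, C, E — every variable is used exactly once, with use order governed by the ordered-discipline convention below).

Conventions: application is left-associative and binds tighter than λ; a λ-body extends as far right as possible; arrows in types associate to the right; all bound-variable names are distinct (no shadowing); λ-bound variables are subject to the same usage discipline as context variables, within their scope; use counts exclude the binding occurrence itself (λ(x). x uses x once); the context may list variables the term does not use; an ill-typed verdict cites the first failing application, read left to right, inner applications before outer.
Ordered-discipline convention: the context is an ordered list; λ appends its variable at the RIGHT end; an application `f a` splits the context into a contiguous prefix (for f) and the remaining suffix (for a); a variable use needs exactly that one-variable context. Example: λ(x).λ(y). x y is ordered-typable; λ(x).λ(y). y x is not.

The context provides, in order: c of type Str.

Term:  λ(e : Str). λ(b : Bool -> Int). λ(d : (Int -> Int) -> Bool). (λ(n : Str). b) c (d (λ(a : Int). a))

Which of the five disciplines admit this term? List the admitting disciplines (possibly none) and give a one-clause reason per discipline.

accepted by: affine, unrestricted
counts: c ×1, e (λ-bound) ×0, b (λ-bound) ×1, d (λ-bound) ×1, n (λ-bound) ×0, a (λ-bound) ×1
order of uses: b, c, d, a
typing: the term checks, with type Str -> (Bool -> Int) -> ((Int -> Int) -> Bool) -> Int
ordered: ✗ — e, n left unused
linear: ✗ — e, n left unused
affine: ✓ — c, e, b, d, n, a: no repeats, contraction unneeded
relevant: ✗ — e, n left unused
unrestricted: ✓ — simply typable at Str -> (Bool -> Int) -> ((Int -> Int) -> Bool) -> Int; W, C, E all held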